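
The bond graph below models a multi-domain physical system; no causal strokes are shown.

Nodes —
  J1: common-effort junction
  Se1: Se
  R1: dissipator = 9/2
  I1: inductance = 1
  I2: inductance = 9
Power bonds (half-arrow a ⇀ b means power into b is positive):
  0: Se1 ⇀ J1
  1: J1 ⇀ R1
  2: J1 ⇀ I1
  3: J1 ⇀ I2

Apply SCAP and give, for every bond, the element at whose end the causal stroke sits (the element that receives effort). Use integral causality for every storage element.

bond 0 →J1
bond 1 →R1
bond 2 →I1
bond 3 →I2

β0 →J1  (Se1 fixes effort; stroke away)
β1 →R1  (J1: bond 0 brought effort, rest push out)
β2 →I1  (common-e at J1 fixed by 0)
β3 →I2  (J1: bond 0 brought effort, rest push out)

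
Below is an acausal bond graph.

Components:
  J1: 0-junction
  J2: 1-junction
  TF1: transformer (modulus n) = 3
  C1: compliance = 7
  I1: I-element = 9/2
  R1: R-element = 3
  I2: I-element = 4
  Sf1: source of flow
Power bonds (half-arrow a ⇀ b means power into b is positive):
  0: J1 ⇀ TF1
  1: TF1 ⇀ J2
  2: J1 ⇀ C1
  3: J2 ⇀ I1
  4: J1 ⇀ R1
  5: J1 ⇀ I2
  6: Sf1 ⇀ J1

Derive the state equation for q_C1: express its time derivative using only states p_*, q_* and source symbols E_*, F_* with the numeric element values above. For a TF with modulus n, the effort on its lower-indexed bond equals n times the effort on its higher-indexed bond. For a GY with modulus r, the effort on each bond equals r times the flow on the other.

dq_C1/dt = F_Sf1 - 2*p_I1/27 - p_I2/4 - q_C1/21

β6 →Sf1  (Sf1 fixes flow; stroke at Sf1)
β2 →J1  (C1: C, integral causality)
β0 →TF1  (common-e at J1 fixed by 2)
β4 →R1  (J1 effort already set via bond 2)
β5 →I2  (J1: bond 2 brought effort, rest push out)
β1 →J2  (through TF1, causality passes straight; one stroke at TF1)
β3 →I1  (closing 1-jn rule on J2)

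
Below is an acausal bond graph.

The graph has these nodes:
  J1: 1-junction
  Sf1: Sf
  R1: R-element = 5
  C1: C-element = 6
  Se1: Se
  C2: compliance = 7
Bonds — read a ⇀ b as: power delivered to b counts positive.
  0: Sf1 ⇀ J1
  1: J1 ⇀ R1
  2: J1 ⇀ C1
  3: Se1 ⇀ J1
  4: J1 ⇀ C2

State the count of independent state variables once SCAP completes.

2  (C1, C2 all integral)

β0 stroke at Sf1  (source Sf1 imposes f)
β3 stroke at J1  (Se1 (Se) sets effort on bond)
β1 stroke at J1  (1-jn J1 has f-setter on 0)
β2 stroke at J1  (J1 flow already set via bond 0)
β4 stroke at J1  (common-f at J1 fixed by 0)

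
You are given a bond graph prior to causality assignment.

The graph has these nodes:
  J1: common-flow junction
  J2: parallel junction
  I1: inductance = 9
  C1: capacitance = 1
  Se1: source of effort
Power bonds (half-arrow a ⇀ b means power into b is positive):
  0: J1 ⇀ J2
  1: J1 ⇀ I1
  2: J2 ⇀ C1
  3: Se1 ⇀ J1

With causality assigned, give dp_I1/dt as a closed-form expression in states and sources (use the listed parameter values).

dp_I1/dt = E_Se1 - q_C1

β3 stroke at J1  (Se1 fixes effort; stroke away)
β1 stroke at I1  (I1 outputs flow p/I1)
β0 stroke at J1  (common-f at J1 fixed by 1)
β2 stroke at J2  (J2: last free bond brings effort in)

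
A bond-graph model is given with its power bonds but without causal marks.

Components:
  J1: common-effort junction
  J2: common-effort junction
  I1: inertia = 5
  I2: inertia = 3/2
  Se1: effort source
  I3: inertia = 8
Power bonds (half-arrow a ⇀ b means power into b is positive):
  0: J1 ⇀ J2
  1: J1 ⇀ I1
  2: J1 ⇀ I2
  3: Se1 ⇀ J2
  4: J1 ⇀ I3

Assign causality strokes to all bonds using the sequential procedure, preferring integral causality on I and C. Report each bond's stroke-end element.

β3 |J2  (Se1 (Se) sets effort on bond)
β0 |J1  (0-jn J2 has e-setter on 3)
β1 |I1  (J1: bond 0 brought effort, rest push out)
β2 |I2  (common-e at J1 fixed by 0)
β4 |I3  (0-jn J1 has e-setter on 0)

b0 →J1
b1 →I1
b2 →I2
b3 →J2
b4 →I3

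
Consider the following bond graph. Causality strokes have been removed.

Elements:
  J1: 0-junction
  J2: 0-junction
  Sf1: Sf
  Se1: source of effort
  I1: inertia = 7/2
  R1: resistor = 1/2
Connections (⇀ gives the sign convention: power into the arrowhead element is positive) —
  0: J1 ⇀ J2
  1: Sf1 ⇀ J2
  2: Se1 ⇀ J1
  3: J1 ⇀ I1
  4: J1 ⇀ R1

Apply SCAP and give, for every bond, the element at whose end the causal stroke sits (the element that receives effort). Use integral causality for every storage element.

β0 stroke at J2
β1 stroke at Sf1
β2 stroke at J1
β3 stroke at I1
β4 stroke at R1

bond 1 |Sf1  (Sf1: flow source, stroke at near end)
bond 2 |J1  (Se1 fixes effort; stroke away)
bond 0 |J2  (common-e at J1 fixed by 2)
bond 3 |I1  (0-jn J1 has e-setter on 2)
bond 4 |R1  (J1 effort already set via bond 2)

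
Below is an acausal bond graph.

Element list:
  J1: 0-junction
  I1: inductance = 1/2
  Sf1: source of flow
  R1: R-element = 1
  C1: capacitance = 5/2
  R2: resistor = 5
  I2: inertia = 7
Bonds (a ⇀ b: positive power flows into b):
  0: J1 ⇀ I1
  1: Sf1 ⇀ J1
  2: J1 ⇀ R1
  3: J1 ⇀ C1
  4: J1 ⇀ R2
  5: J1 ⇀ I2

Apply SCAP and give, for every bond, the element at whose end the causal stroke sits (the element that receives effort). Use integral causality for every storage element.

bond 0 stroke at I1
bond 1 stroke at Sf1
bond 2 stroke at R1
bond 3 stroke at J1
bond 4 stroke at R2
bond 5 stroke at I2

β1 →Sf1  (Sf1: flow source, stroke at near end)
β0 →I1  (I1 outputs flow p/I1)
β3 →J1  (prefer integral on C1)
β2 →R1  (common-e at J1 fixed by 3)
β4 →R2  (J1: bond 3 brought effort, rest push out)
β5 →I2  (J1: bond 3 brought effort, rest push out)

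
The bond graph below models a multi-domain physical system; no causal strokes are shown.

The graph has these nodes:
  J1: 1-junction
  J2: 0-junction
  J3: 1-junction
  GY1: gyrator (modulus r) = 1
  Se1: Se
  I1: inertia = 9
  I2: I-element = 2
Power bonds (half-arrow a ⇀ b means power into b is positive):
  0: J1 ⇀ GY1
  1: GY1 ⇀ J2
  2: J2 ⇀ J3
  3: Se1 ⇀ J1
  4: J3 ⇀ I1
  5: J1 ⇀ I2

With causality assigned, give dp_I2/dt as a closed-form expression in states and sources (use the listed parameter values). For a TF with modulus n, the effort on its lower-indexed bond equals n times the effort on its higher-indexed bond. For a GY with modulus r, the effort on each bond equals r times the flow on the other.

b3 stroke at J1  (Se1 (Se) sets effort on bond)
b4 stroke at I1  (I1: I, integral causality)
b2 stroke at J3  (1-jn J3 has f-setter on 4)
b1 stroke at J2  (only one effort-in slot at J2)
b0 stroke at J1  (through GY1, causality inverts; strokes same side of GY1)
b5 stroke at I2  (J1: last free bond brings flow in)

dp_I2/dt = E_Se1 - p_I1/9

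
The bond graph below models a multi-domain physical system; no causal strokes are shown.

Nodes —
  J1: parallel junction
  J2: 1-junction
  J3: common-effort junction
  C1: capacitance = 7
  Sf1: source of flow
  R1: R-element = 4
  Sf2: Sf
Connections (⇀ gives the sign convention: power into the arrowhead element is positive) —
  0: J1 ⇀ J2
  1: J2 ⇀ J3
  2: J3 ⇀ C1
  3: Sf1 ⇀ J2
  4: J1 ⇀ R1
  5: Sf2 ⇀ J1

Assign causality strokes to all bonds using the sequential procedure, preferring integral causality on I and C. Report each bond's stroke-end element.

b3 |Sf1  (Sf1 fixes flow; stroke at Sf1)
b5 |Sf2  (source Sf2 imposes f)
b0 |J2  (common-f at J2 fixed by 3)
b1 |J2  (J2: bond 3 brought flow, rest push out)
b2 |J3  (closing 0-jn rule on J3)
b4 |J1  (J1 needs exactly one e-in)

b0 →J2
b1 →J2
b2 →J3
b3 →Sf1
b4 →J1
b5 →Sf2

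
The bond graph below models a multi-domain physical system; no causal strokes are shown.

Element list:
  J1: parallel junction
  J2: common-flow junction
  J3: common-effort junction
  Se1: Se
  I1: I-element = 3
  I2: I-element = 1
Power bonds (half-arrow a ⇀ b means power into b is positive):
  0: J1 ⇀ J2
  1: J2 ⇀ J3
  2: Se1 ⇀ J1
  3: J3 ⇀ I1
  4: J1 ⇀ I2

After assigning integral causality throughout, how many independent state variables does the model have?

b2 →J1  (source Se1 imposes e)
b0 →J2  (J1 effort already set via bond 2)
b4 →I2  (0-jn J1 has e-setter on 2)
b1 →J3  (J2: last free bond brings flow in)
b3 →I1  (J3: bond 1 brought effort, rest push out)

2  (I1, I2 all integral)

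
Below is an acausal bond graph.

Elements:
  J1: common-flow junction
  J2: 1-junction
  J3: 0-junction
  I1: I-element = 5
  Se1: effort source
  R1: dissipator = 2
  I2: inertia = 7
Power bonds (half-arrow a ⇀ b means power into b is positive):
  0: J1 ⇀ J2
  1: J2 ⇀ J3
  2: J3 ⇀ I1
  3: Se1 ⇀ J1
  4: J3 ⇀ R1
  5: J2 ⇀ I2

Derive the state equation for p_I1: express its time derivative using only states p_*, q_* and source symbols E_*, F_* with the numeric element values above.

b3 stroke→J1  (Se1 fixes effort; stroke away)
b0 stroke→J2  (J1: last free bond brings flow in)
b2 stroke→I1  (prefer integral on I1)
b5 stroke→I2  (I2: I, integral causality)
b1 stroke→J2  (1-jn J2 has f-setter on 5)
b4 stroke→J3  (closing 0-jn rule on J3)

dp_I1/dt = -2*p_I1/5 + 2*p_I2/7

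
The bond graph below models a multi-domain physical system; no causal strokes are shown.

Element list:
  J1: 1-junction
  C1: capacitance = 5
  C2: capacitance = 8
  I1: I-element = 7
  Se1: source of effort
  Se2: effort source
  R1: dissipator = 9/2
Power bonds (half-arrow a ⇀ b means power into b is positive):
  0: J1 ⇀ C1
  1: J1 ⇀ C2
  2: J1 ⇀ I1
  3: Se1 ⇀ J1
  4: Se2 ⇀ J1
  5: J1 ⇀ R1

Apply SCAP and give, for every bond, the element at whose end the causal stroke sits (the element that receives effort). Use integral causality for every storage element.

bond 0 stroke at J1
bond 1 stroke at J1
bond 2 stroke at I1
bond 3 stroke at J1
bond 4 stroke at J1
bond 5 stroke at J1

b3 stroke→J1  (source Se1 imposes e)
b4 stroke→J1  (Se2 (Se) sets effort on bond)
b0 stroke→J1  (C1 integral (e out))
b1 stroke→J1  (C2 outputs effort q/C2)
b2 stroke→I1  (prefer integral on I1)
b5 stroke→J1  (common-f at J1 fixed by 2)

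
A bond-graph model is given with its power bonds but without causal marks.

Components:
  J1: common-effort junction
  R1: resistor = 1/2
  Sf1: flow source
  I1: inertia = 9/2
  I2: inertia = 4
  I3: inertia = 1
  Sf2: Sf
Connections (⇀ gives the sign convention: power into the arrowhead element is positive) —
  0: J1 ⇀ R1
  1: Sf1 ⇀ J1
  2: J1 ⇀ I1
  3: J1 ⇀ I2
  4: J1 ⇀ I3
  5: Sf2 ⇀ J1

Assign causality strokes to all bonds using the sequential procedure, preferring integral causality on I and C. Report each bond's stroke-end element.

#0 |J1
#1 |Sf1
#2 |I1
#3 |I2
#4 |I3
#5 |Sf2

β1 |Sf1  (source Sf1 imposes f)
β5 |Sf2  (Sf2: flow source, stroke at near end)
β2 |I1  (I1 outputs flow p/I1)
β3 |I2  (I2: I, integral causality)
β4 |I3  (prefer integral on I3)
β0 |J1  (only one effort-in slot at J1)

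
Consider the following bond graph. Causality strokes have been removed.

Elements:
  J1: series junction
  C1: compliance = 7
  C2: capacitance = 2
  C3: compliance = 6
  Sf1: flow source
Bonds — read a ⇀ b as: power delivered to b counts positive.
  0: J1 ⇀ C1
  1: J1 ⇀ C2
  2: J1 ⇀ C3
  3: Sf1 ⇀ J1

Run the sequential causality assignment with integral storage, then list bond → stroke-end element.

bond 3 stroke at Sf1  (Sf1 (Sf) sets flow on bond)
bond 0 stroke at J1  (J1: bond 3 brought flow, rest push out)
bond 1 stroke at J1  (J1 flow already set via bond 3)
bond 2 stroke at J1  (J1 flow already set via bond 3)

β0 →J1
β1 →J1
β2 →J1
β3 →Sf1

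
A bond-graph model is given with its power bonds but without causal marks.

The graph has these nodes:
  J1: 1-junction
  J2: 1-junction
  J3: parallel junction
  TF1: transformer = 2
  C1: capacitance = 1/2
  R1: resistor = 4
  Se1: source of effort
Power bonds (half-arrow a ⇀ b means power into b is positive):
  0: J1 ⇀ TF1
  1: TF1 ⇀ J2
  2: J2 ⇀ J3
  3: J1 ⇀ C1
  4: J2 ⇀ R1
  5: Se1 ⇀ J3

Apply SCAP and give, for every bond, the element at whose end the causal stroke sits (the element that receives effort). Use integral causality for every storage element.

b5 →J3  (Se1 (Se) sets effort on bond)
b2 →J2  (common-e at J3 fixed by 5)
b3 →J1  (C1 integral (e out))
b0 →TF1  (J1 needs exactly one f-in)
b1 →J2  (TF TF1: opposite of bond 0)
b4 →R1  (only one flow-in slot at J2)

bond 0 |TF1
bond 1 |J2
bond 2 |J2
bond 3 |J1
bond 4 |R1
bond 5 |J3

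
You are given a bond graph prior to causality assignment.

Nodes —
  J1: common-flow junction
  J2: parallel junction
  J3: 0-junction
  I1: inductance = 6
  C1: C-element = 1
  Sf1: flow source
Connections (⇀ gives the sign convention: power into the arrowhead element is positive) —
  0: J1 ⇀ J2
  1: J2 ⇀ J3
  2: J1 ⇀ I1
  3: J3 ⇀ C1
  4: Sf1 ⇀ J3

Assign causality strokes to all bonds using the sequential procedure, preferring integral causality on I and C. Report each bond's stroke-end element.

b4 |Sf1  (Sf1: flow source, stroke at near end)
b2 |I1  (I1 outputs flow p/I1)
b0 |J1  (common-f at J1 fixed by 2)
b1 |J2  (J2: last free bond brings effort in)
b3 |J3  (only one effort-in slot at J3)

bond 0 →J1
bond 1 →J2
bond 2 →I1
bond 3 →J3
bond 4 →Sf1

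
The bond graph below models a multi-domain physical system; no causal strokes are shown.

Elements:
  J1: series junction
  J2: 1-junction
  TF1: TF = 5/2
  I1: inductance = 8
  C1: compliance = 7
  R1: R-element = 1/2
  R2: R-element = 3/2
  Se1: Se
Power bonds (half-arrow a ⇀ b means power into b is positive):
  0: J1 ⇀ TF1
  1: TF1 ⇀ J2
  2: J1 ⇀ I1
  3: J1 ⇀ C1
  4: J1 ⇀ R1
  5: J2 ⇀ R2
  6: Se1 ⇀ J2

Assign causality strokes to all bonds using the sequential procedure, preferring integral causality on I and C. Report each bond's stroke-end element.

β0 stroke→J1
β1 stroke→TF1
β2 stroke→I1
β3 stroke→J1
β4 stroke→J1
β5 stroke→J2
β6 stroke→J2

β6 stroke→J2  (Se1 fixes effort; stroke away)
β2 stroke→I1  (I1: I, integral causality)
β0 stroke→J1  (1-jn J1 has f-setter on 2)
β3 stroke→J1  (1-jn J1 has f-setter on 2)
β4 stroke→J1  (1-jn J1 has f-setter on 2)
β1 stroke→TF1  (through TF1, causality passes straight; one stroke at TF1)
β5 stroke→J2  (J2 flow already set via bond 1)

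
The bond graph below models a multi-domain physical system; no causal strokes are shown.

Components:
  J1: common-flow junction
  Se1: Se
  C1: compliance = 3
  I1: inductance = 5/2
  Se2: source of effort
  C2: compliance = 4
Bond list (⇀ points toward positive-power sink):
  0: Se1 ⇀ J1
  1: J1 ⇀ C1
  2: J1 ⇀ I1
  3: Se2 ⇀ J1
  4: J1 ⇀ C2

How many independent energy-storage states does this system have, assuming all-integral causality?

b0 →J1  (Se1 fixes effort; stroke away)
b3 →J1  (Se2: effort source, stroke at far end)
b1 →J1  (C1: C, integral causality)
b2 →I1  (I1 integral (f out))
b4 →J1  (1-jn J1 has f-setter on 2)

3  (C1, C2, I1 all integral)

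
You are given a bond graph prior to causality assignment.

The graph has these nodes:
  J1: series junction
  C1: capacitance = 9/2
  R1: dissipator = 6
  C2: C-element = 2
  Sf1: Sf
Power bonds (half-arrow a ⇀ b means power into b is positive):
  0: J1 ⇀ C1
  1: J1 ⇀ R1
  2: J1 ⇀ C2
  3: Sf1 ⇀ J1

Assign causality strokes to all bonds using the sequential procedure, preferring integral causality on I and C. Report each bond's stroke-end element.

bond 3 →Sf1  (Sf1 (Sf) sets flow on bond)
bond 0 →J1  (1-jn J1 has f-setter on 3)
bond 1 →J1  (common-f at J1 fixed by 3)
bond 2 →J1  (J1: bond 3 brought flow, rest push out)

β0 →J1
β1 →J1
β2 →J1
β3 →Sf1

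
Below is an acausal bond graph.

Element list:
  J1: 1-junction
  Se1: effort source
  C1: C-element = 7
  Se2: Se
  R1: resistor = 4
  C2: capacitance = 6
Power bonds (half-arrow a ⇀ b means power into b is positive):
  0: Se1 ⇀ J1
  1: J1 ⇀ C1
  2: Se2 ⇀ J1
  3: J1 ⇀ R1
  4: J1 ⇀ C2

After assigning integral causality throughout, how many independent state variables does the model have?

#0 stroke at J1  (source Se1 imposes e)
#2 stroke at J1  (Se2: effort source, stroke at far end)
#1 stroke at J1  (C1 integral (e out))
#4 stroke at J1  (C2 outputs effort q/C2)
#3 stroke at R1  (J1 needs exactly one f-in)

2  (C1, C2 all integral)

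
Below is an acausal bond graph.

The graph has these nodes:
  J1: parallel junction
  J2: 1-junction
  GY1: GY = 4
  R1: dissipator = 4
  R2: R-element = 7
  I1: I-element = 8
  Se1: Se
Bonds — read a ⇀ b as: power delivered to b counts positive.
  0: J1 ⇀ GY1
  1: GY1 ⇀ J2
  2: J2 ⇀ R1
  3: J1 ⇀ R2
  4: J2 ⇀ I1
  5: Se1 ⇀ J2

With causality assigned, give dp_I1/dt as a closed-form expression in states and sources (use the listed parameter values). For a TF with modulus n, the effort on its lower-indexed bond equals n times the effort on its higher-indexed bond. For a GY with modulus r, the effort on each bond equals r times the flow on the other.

bond 5 |J2  (Se1 fixes effort; stroke away)
bond 4 |I1  (I1 integral (f out))
bond 1 |J2  (1-jn J2 has f-setter on 4)
bond 2 |J2  (J2 flow already set via bond 4)
bond 0 |J1  (GY1 both-in/both-out from 1)
bond 3 |R2  (0-jn J1 has e-setter on 0)

dp_I1/dt = E_Se1 - 11*p_I1/14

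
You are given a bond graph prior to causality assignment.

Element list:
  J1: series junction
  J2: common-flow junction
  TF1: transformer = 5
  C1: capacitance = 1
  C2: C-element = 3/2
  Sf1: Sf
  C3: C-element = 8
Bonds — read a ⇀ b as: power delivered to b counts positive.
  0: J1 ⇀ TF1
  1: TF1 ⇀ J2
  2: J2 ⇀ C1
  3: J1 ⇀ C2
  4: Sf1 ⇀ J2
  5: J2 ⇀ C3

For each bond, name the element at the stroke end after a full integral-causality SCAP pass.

b0 stroke at TF1
b1 stroke at J2
b2 stroke at J2
b3 stroke at J1
b4 stroke at Sf1
b5 stroke at J2

β4 →Sf1  (Sf1 fixes flow; stroke at Sf1)
β1 →J2  (J2: bond 4 brought flow, rest push out)
β2 →J2  (1-jn J2 has f-setter on 4)
β5 →J2  (J2 flow already set via bond 4)
β0 →TF1  (TF TF1: opposite of bond 1)
β3 →J1  (common-f at J1 fixed by 0)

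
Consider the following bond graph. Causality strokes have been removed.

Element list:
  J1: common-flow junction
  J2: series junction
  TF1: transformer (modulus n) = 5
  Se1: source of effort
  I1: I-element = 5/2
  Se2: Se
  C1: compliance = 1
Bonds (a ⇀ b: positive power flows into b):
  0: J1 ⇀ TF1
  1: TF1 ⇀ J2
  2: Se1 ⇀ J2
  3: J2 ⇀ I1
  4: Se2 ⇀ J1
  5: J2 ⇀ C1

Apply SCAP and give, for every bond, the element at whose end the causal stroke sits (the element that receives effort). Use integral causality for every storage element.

bond 2 |J2  (Se1 fixes effort; stroke away)
bond 4 |J1  (source Se2 imposes e)
bond 0 |TF1  (only one flow-in slot at J1)
bond 1 |J2  (TF TF1: opposite of bond 0)
bond 3 |I1  (I1: I, integral causality)
bond 5 |J2  (1-jn J2 has f-setter on 3)

β0 →TF1
β1 →J2
β2 →J2
β3 →I1
β4 →J1
β5 →J2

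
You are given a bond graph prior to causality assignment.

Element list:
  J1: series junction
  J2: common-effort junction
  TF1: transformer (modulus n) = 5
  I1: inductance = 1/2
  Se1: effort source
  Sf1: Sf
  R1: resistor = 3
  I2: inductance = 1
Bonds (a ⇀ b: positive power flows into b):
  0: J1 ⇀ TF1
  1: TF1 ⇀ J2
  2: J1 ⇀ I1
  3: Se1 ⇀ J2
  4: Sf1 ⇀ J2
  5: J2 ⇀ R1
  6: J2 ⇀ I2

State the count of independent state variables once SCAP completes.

b3 stroke at J2  (Se1 (Se) sets effort on bond)
b4 stroke at Sf1  (Sf1 fixes flow; stroke at Sf1)
b1 stroke at TF1  (J2 effort already set via bond 3)
b5 stroke at R1  (J2 effort already set via bond 3)
b6 stroke at I2  (J2 effort already set via bond 3)
b0 stroke at J1  (TF1 one-in-one-out from 1)
b2 stroke at I1  (J1: last free bond brings flow in)

2  (I1, I2 all integral)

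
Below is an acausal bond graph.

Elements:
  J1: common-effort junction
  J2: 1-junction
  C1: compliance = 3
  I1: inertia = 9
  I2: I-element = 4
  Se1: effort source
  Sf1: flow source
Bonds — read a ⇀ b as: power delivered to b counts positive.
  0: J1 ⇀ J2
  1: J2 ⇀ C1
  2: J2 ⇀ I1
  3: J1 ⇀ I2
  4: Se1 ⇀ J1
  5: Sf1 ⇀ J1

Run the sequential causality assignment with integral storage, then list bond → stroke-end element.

b0 stroke→J2
b1 stroke→J2
b2 stroke→I1
b3 stroke→I2
b4 stroke→J1
b5 stroke→Sf1

bond 4 →J1  (Se1 (Se) sets effort on bond)
bond 5 →Sf1  (Sf1 fixes flow; stroke at Sf1)
bond 0 →J2  (common-e at J1 fixed by 4)
bond 3 →I2  (common-e at J1 fixed by 4)
bond 1 →J2  (C1 integral (e out))
bond 2 →I1  (only one flow-in slot at J2)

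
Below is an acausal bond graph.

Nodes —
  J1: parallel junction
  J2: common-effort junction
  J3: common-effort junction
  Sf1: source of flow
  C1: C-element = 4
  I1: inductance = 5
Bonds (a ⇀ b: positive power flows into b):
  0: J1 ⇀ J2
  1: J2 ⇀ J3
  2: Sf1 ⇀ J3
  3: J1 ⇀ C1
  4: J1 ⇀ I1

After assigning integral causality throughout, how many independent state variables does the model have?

2  (C1, I1 all integral)

b2 →Sf1  (Sf1 (Sf) sets flow on bond)
b1 →J3  (only one effort-in slot at J3)
b0 →J2  (only one effort-in slot at J2)
b3 →J1  (C1 outputs effort q/C1)
b4 →I1  (J1 effort already set via bond 3)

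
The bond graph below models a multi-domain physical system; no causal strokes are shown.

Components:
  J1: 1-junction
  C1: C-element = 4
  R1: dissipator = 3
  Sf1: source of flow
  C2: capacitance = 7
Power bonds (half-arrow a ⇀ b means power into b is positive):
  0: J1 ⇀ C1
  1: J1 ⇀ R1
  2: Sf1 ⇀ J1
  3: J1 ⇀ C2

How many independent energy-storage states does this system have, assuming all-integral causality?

2  (C1, C2 all integral)

β2 →Sf1  (Sf1: flow source, stroke at near end)
β0 →J1  (J1 flow already set via bond 2)
β1 →J1  (J1 flow already set via bond 2)
β3 →J1  (J1: bond 2 brought flow, rest push out)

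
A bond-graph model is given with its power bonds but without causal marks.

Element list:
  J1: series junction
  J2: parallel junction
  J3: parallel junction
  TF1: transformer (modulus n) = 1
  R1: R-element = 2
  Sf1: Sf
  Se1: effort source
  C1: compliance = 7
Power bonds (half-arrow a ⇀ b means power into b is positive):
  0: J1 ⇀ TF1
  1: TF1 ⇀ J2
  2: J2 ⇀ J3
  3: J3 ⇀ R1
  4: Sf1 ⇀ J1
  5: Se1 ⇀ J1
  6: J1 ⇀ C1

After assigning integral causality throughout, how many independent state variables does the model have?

1  (C1 all integral)

b4 stroke at Sf1  (Sf1 (Sf) sets flow on bond)
b5 stroke at J1  (Se1: effort source, stroke at far end)
b0 stroke at J1  (J1: bond 4 brought flow, rest push out)
b6 stroke at J1  (1-jn J1 has f-setter on 4)
b1 stroke at TF1  (TF1 one-in-one-out from 0)
b2 stroke at J2  (only one effort-in slot at J2)
b3 stroke at J3  (closing 0-jn rule on J3)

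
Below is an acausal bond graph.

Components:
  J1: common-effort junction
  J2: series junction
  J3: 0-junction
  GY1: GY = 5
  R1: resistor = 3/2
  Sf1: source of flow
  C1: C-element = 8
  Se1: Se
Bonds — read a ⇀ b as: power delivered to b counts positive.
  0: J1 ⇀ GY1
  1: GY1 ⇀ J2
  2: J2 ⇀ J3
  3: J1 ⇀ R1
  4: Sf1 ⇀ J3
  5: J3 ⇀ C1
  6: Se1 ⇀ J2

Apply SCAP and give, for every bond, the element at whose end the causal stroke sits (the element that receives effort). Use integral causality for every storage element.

β4 stroke→Sf1  (Sf1: flow source, stroke at near end)
β6 stroke→J2  (Se1 (Se) sets effort on bond)
β5 stroke→J3  (prefer integral on C1)
β2 stroke→J2  (J3 effort already set via bond 5)
β1 stroke→GY1  (closing 1-jn rule on J2)
β0 stroke→GY1  (through GY1, causality inverts; strokes same side of GY1)
β3 stroke→J1  (J1 needs exactly one e-in)

β0 →GY1
β1 →GY1
β2 →J2
β3 →J1
β4 →Sf1
β5 →J3
β6 →J2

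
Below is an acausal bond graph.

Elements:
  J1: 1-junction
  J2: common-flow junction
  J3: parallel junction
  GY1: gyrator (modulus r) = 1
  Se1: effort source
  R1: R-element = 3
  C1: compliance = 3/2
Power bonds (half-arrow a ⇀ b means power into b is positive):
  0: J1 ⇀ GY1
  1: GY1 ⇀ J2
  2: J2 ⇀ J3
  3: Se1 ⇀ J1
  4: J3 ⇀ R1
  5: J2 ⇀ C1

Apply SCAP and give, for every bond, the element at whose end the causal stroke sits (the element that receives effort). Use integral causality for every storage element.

#3 |J1  (Se1 fixes effort; stroke away)
#0 |GY1  (closing 1-jn rule on J1)
#1 |GY1  (GY1: gyrator matches bond 0)
#2 |J2  (1-jn J2 has f-setter on 1)
#5 |J2  (J2: bond 1 brought flow, rest push out)
#4 |J3  (J3 needs exactly one e-in)

#0 stroke at GY1
#1 stroke at GY1
#2 stroke at J2
#3 stroke at J1
#4 stroke at J3
#5 stroke at J2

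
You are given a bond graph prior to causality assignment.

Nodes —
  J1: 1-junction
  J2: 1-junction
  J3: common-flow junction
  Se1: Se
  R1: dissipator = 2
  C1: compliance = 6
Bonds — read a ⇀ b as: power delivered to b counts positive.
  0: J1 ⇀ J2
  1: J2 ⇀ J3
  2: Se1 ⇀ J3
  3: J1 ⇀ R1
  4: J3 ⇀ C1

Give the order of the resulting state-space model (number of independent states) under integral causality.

β2 stroke at J3  (Se1 (Se) sets effort on bond)
β4 stroke at J3  (prefer integral on C1)
β1 stroke at J2  (closing 1-jn rule on J3)
β0 stroke at J1  (closing 1-jn rule on J2)
β3 stroke at R1  (J1 needs exactly one f-in)

1  (C1 all integral)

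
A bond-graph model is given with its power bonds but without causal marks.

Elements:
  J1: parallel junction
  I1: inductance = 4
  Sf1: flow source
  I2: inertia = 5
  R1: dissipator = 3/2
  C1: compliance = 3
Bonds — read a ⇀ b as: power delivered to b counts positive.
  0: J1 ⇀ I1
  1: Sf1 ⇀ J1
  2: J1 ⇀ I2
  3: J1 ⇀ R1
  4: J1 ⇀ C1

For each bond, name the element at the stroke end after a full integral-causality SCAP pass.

bond 1 stroke→Sf1  (source Sf1 imposes f)
bond 0 stroke→I1  (I1 integral (f out))
bond 2 stroke→I2  (prefer integral on I2)
bond 4 stroke→J1  (C1 integral (e out))
bond 3 stroke→R1  (J1 effort already set via bond 4)

bond 0 stroke at I1
bond 1 stroke at Sf1
bond 2 stroke at I2
bond 3 stroke at R1
bond 4 stroke at J1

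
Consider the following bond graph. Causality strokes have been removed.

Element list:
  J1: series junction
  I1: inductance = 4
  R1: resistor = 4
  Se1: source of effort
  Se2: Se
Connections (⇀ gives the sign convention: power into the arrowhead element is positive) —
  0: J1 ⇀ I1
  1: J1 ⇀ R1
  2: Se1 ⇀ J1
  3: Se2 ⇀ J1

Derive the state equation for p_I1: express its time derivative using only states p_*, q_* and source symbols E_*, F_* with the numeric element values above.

dp_I1/dt = E_Se1 + E_Se2 - p_I1

β2 |J1  (Se1: effort source, stroke at far end)
β3 |J1  (source Se2 imposes e)
β0 |I1  (I1 integral (f out))
β1 |J1  (common-f at J1 fixed by 0)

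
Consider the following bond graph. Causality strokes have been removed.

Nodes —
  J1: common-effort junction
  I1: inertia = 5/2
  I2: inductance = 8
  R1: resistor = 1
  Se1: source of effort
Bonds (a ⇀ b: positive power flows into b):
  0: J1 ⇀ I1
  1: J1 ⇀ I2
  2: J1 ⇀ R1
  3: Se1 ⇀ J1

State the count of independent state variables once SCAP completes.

b3 |J1  (Se1 fixes effort; stroke away)
b0 |I1  (0-jn J1 has e-setter on 3)
b1 |I2  (common-e at J1 fixed by 3)
b2 |R1  (common-e at J1 fixed by 3)

2  (I1, I2 all integral)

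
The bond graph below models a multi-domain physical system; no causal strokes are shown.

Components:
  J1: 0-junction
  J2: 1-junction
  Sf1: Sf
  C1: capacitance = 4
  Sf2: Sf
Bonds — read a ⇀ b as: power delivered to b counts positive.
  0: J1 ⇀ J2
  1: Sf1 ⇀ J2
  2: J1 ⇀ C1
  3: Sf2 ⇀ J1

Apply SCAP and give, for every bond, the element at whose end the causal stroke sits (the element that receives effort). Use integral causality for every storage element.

#1 →Sf1  (Sf1 (Sf) sets flow on bond)
#3 →Sf2  (source Sf2 imposes f)
#0 →J2  (1-jn J2 has f-setter on 1)
#2 →J1  (closing 0-jn rule on J1)

β0 |J2
β1 |Sf1
β2 |J1
β3 |Sf2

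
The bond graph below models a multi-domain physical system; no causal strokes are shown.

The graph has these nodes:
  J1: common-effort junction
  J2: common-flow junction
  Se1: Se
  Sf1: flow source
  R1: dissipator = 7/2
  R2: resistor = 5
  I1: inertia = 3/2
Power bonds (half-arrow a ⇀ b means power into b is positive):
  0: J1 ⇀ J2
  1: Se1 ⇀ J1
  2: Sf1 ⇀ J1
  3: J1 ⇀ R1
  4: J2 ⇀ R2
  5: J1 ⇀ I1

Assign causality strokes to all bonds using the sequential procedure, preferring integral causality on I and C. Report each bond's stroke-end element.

β1 stroke→J1  (Se1: effort source, stroke at far end)
β2 stroke→Sf1  (Sf1: flow source, stroke at near end)
β0 stroke→J2  (J1: bond 1 brought effort, rest push out)
β3 stroke→R1  (common-e at J1 fixed by 1)
β5 stroke→I1  (common-e at J1 fixed by 1)
β4 stroke→R2  (closing 1-jn rule on J2)

#0 |J2
#1 |J1
#2 |Sf1
#3 |R1
#4 |R2
#5 |I1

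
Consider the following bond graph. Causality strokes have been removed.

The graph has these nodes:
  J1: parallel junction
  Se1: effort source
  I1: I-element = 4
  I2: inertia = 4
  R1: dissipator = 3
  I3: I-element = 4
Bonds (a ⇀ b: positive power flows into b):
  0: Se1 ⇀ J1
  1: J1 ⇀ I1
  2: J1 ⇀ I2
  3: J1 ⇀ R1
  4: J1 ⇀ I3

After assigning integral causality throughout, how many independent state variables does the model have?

3  (I1, I2, I3 all integral)

b0 →J1  (Se1: effort source, stroke at far end)
b1 →I1  (0-jn J1 has e-setter on 0)
b2 →I2  (common-e at J1 fixed by 0)
b3 →R1  (0-jn J1 has e-setter on 0)
b4 →I3  (J1 effort already set via bond 0)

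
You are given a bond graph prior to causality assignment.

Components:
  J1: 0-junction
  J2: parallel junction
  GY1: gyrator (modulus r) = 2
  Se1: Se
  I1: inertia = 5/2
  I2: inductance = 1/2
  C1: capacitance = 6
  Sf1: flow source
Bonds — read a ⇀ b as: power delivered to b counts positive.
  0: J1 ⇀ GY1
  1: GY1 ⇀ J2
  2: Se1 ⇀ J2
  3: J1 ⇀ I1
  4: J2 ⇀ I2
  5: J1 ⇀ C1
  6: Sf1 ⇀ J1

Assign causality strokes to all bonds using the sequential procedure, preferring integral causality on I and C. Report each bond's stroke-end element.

bond 0 |GY1
bond 1 |GY1
bond 2 |J2
bond 3 |I1
bond 4 |I2
bond 5 |J1
bond 6 |Sf1

β2 stroke at J2  (source Se1 imposes e)
β6 stroke at Sf1  (Sf1 fixes flow; stroke at Sf1)
β1 stroke at GY1  (0-jn J2 has e-setter on 2)
β4 stroke at I2  (J2 effort already set via bond 2)
β0 stroke at GY1  (GY GY1: same side as bond 1)
β3 stroke at I1  (prefer integral on I1)
β5 stroke at J1  (closing 0-jn rule on J1)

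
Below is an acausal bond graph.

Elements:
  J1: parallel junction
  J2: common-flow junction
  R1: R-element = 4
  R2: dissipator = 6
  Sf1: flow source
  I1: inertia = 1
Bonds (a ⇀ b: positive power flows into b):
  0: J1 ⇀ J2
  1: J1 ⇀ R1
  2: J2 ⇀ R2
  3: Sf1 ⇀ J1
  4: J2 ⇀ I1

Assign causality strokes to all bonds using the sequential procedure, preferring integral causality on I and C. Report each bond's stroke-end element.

#0 stroke→J2
#1 stroke→J1
#2 stroke→J2
#3 stroke→Sf1
#4 stroke→I1

#3 →Sf1  (Sf1 (Sf) sets flow on bond)
#4 →I1  (prefer integral on I1)
#0 →J2  (J2 flow already set via bond 4)
#2 →J2  (J2 flow already set via bond 4)
#1 →J1  (J1 needs exactly one e-in)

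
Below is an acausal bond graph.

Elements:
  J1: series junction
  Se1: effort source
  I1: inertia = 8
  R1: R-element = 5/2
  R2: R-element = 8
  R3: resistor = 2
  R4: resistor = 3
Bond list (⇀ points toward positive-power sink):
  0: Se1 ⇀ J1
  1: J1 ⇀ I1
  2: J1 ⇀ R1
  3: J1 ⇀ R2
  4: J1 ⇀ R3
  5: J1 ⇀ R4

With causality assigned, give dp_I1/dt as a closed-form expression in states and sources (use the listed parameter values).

b0 →J1  (source Se1 imposes e)
b1 →I1  (prefer integral on I1)
b2 →J1  (J1: bond 1 brought flow, rest push out)
b3 →J1  (J1: bond 1 brought flow, rest push out)
b4 →J1  (1-jn J1 has f-setter on 1)
b5 →J1  (J1 flow already set via bond 1)

dp_I1/dt = E_Se1 - 31*p_I1/16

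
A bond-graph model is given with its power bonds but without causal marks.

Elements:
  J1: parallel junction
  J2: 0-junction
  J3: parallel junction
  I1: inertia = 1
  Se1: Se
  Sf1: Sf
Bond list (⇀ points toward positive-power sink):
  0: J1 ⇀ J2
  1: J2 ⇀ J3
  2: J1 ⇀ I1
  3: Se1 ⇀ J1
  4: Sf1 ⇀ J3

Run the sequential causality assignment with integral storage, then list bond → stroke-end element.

bond 3 |J1  (Se1 (Se) sets effort on bond)
bond 4 |Sf1  (Sf1: flow source, stroke at near end)
bond 0 |J2  (J1: bond 3 brought effort, rest push out)
bond 2 |I1  (0-jn J1 has e-setter on 3)
bond 1 |J3  (J2 effort already set via bond 0)

#0 stroke at J2
#1 stroke at J3
#2 stroke at I1
#3 stroke at J1
#4 stroke at Sf1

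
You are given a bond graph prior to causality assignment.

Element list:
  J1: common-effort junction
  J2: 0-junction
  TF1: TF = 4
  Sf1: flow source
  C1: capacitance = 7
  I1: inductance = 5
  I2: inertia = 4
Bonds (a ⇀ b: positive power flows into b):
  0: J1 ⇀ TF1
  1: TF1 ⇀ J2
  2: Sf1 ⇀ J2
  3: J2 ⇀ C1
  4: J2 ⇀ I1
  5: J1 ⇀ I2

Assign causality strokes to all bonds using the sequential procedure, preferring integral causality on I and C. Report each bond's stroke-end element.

b2 stroke→Sf1  (Sf1: flow source, stroke at near end)
b3 stroke→J2  (prefer integral on C1)
b1 stroke→TF1  (J2: bond 3 brought effort, rest push out)
b4 stroke→I1  (0-jn J2 has e-setter on 3)
b0 stroke→J1  (through TF1, causality passes straight; one stroke at TF1)
b5 stroke→I2  (common-e at J1 fixed by 0)

b0 stroke→J1
b1 stroke→TF1
b2 stroke→Sf1
b3 stroke→J2
b4 stroke→I1
b5 stroke→I2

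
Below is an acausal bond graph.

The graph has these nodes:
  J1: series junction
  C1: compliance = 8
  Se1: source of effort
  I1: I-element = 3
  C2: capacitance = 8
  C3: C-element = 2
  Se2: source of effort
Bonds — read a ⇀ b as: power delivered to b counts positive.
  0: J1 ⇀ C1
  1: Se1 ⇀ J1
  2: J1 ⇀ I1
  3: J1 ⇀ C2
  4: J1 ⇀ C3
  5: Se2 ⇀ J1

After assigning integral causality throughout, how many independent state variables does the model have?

4  (C1, C2, C3, I1 all integral)

#1 →J1  (source Se1 imposes e)
#5 →J1  (source Se2 imposes e)
#0 →J1  (C1 integral (e out))
#2 →I1  (I1: I, integral causality)
#3 →J1  (J1: bond 2 brought flow, rest push out)
#4 →J1  (common-f at J1 fixed by 2)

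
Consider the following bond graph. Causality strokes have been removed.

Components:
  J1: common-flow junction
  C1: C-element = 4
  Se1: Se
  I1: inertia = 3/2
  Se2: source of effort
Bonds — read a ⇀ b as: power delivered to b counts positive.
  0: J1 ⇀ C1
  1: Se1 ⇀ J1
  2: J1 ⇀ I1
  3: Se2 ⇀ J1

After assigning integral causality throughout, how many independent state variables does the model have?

2  (C1, I1 all integral)

bond 1 stroke→J1  (Se1: effort source, stroke at far end)
bond 3 stroke→J1  (source Se2 imposes e)
bond 0 stroke→J1  (prefer integral on C1)
bond 2 stroke→I1  (only one flow-in slot at J1)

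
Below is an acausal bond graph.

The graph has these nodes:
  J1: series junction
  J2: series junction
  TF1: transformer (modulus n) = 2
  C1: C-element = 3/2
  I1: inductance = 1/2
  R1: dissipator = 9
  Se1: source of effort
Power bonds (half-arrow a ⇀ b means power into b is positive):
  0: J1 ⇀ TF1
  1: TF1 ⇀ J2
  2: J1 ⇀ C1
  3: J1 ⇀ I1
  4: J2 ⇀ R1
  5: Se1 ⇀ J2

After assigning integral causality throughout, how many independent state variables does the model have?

2  (C1, I1 all integral)

b5 stroke→J2  (Se1: effort source, stroke at far end)
b2 stroke→J1  (prefer integral on C1)
b3 stroke→I1  (I1 integral (f out))
b0 stroke→J1  (J1 flow already set via bond 3)
b1 stroke→TF1  (TF TF1: opposite of bond 0)
b4 stroke→J2  (1-jn J2 has f-setter on 1)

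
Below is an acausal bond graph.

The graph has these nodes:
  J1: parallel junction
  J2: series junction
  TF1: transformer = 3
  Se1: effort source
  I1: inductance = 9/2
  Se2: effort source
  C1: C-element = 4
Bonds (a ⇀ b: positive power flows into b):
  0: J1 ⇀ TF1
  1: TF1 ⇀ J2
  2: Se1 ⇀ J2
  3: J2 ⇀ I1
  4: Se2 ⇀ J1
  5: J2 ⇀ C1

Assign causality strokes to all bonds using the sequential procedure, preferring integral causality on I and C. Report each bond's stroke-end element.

b2 →J2  (Se1: effort source, stroke at far end)
b4 →J1  (Se2: effort source, stroke at far end)
b0 →TF1  (0-jn J1 has e-setter on 4)
b1 →J2  (through TF1, causality passes straight; one stroke at TF1)
b3 →I1  (prefer integral on I1)
b5 →J2  (J2: bond 3 brought flow, rest push out)

bond 0 stroke→TF1
bond 1 stroke→J2
bond 2 stroke→J2
bond 3 stroke→I1
bond 4 stroke→J1
bond 5 stroke→J2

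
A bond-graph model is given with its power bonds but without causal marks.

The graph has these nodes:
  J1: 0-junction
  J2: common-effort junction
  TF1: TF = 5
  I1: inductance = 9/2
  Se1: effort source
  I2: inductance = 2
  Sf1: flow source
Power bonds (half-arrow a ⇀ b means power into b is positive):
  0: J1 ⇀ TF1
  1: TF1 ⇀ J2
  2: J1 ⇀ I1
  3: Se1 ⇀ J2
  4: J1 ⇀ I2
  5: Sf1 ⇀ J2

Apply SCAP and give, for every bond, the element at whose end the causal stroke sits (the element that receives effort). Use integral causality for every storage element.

β3 stroke at J2  (Se1: effort source, stroke at far end)
β5 stroke at Sf1  (Sf1 fixes flow; stroke at Sf1)
β1 stroke at TF1  (J2 effort already set via bond 3)
β0 stroke at J1  (TF1: transformer flips bond 1)
β2 stroke at I1  (J1 effort already set via bond 0)
β4 stroke at I2  (common-e at J1 fixed by 0)

#0 stroke at J1
#1 stroke at TF1
#2 stroke at I1
#3 stroke at J2
#4 stroke at I2
#5 stroke at Sf1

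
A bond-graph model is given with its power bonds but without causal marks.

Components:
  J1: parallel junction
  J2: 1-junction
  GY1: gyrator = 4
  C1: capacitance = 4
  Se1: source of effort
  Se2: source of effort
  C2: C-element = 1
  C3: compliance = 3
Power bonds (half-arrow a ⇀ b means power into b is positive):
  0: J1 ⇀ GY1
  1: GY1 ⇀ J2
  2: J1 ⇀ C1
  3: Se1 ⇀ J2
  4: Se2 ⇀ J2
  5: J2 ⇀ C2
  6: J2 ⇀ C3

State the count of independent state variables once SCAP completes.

β3 →J2  (source Se1 imposes e)
β4 →J2  (Se2: effort source, stroke at far end)
β2 →J1  (C1 integral (e out))
β0 →GY1  (J1: bond 2 brought effort, rest push out)
β1 →GY1  (GY1: gyrator matches bond 0)
β5 →J2  (J2 flow already set via bond 1)
β6 →J2  (J2: bond 1 brought flow, rest push out)

3  (C1, C2, C3 all integral)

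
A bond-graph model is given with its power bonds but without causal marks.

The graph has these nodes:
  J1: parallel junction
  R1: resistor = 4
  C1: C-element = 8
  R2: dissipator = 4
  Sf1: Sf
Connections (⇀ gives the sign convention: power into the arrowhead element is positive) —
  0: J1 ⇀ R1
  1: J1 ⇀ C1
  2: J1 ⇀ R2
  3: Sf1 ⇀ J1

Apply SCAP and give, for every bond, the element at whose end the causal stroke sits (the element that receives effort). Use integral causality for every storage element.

bond 3 stroke at Sf1  (Sf1 (Sf) sets flow on bond)
bond 1 stroke at J1  (C1 integral (e out))
bond 0 stroke at R1  (J1 effort already set via bond 1)
bond 2 stroke at R2  (common-e at J1 fixed by 1)

β0 stroke→R1
β1 stroke→J1
β2 stroke→R2
β3 stroke→Sf1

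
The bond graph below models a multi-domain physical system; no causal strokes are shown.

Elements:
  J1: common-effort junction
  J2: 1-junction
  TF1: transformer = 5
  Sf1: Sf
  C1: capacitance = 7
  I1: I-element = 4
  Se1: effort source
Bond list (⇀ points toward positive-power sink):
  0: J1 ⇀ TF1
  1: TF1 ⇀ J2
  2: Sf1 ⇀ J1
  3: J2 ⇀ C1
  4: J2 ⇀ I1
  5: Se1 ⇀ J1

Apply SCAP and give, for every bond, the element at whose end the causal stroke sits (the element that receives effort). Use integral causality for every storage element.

bond 2 stroke at Sf1  (Sf1 fixes flow; stroke at Sf1)
bond 5 stroke at J1  (source Se1 imposes e)
bond 0 stroke at TF1  (0-jn J1 has e-setter on 5)
bond 1 stroke at J2  (through TF1, causality passes straight; one stroke at TF1)
bond 3 stroke at J2  (prefer integral on C1)
bond 4 stroke at I1  (closing 1-jn rule on J2)

bond 0 stroke→TF1
bond 1 stroke→J2
bond 2 stroke→Sf1
bond 3 stroke→J2
bond 4 stroke→I1
bond 5 stroke→J1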